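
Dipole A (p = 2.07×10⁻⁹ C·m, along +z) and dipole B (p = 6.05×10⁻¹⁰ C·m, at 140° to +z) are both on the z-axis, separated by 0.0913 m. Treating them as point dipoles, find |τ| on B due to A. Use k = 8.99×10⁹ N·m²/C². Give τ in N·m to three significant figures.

τ ≈ 1.90×10⁻⁵ N·m

The second dipole sits on the axis of the first, so the field there is axial: E₁ = 2kp₁/r³ along +z.
E₁ = 2(8.99×10⁹)(2.07×10⁻⁹)/(0.0913)³ = 4.890×10⁴ N/C.
Torque on the second dipole: τ = p₂ E₁ sinθ.
τ = (6.05×10⁻¹⁰)(4.890×10⁴)·sin140° = 1.902×10⁻⁵ N·m.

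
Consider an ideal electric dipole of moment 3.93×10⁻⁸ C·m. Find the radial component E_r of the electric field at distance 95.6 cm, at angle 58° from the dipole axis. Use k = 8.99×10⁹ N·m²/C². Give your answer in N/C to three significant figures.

For a dipole, E_r = (2kp cosθ)/r³.
kp/r³ = (8.99×10⁹)(3.93×10⁻⁸)/(0.956)³ = 404.4 N/C.
E_r = 2·404.4·cos58° = 428.6 N/C.

E_r ≈ 429 N/C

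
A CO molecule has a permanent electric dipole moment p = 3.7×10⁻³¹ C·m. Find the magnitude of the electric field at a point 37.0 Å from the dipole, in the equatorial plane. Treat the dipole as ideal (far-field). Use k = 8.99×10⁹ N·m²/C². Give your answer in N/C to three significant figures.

In the equatorial plane E = kp/r³.
E = (8.99×10⁹)(3.70×10⁻³¹) / (3.70×10⁻⁹)³ = 6.567×10⁴ N/C.

E ≈ 6.57×10⁴ N/C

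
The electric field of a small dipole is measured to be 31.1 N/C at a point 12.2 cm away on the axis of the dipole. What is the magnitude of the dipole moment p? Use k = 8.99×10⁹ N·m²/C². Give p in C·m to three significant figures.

p ≈ 3.14×10⁻¹² C·m

On axis E = 2kp/r³, so p = Er³/(2k).
p = (31.1)·(0.122)³ / (2·8.99×10⁹) = 3.141×10⁻¹² C·m.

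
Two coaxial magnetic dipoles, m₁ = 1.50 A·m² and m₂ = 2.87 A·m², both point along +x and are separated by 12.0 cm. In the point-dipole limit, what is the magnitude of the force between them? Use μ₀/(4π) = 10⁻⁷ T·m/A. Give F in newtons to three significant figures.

F ≈ 0.0125 N

On-axis B of dipole 1: B = (μ₀/4π)·2m₁/r³. Force on dipole 2: F = m₂·dB/dr.
dB/dr = −(μ₀/4π)·6m₁/r⁴, so |F| = (μ₀/4π)·6m₁m₂/r⁴.
F = 6(10⁻⁷)(1.50)(2.87)/(0.120)⁴ = 0.01246 N.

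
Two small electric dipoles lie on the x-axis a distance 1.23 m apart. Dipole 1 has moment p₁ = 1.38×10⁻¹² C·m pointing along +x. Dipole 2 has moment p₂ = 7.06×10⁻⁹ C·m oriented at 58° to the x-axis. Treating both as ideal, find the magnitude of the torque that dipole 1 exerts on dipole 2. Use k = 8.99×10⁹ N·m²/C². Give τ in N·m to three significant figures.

τ ≈ 7.98×10⁻¹¹ N·m

The second dipole sits on the axis of the first, so the field there is axial: E₁ = 2kp₁/r³ along +x.
E₁ = 2(8.99×10⁹)(1.38×10⁻¹²)/(1.23)³ = 0.01333 N/C.
Torque on the second dipole: τ = p₂ E₁ sinθ.
τ = (7.06×10⁻⁹)(0.01333)·sin58° = 7.983×10⁻¹¹ N·m.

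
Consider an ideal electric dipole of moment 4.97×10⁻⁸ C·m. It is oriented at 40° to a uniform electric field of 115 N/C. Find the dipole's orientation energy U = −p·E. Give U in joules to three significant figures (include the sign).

U ≈ -4.38×10⁻⁶ J

U = −p·E = −pE cosθ.
U = −(4.97×10⁻⁸)(115)·cos40° = -4.378×10⁻⁶ J.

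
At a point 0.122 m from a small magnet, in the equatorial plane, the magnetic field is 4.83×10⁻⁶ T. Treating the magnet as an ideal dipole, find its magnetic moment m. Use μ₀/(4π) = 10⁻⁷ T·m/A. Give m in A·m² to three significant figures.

m ≈ 0.0877 A·m²

In the equatorial plane B = (μ₀/4π)·m/r³, so m = Br³·4π/(μ₀).
m = (4.83×10⁻⁶)·(0.122)³ / (10⁻⁷) = 0.08771 A·m².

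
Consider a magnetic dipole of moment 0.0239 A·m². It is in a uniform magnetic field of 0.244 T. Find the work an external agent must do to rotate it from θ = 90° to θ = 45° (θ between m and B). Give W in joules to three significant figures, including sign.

W_ext = ΔU = −mB cosθ₂ + mB cosθ₁ = mB(cosθ₁ − cosθ₂).
W = (0.0239)(0.244)·(cos90° − cos45°) = (0.005832)·(-0.7071) = -0.004124 J.

W ≈ -0.00412 J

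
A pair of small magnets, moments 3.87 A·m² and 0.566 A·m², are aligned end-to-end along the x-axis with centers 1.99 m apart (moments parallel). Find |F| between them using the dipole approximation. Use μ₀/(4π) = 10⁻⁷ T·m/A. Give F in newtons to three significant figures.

On-axis B of dipole 1: B = (μ₀/4π)·2m₁/r³. Force on dipole 2: F = m₂·dB/dr.
dB/dr = −(μ₀/4π)·6m₁/r⁴, so |F| = (μ₀/4π)·6m₁m₂/r⁴.
F = 6(10⁻⁷)(3.87)(0.566)/(1.99)⁴ = 8.380×10⁻⁸ N.

F ≈ 8.38×10⁻⁸ N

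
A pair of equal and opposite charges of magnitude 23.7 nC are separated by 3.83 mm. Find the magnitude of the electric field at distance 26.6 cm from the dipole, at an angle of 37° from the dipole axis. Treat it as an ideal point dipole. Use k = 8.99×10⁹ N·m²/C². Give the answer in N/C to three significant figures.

Dipole moment p = qd = (2.37×10⁻⁸ C)(0.00383 m) = 9.077×10⁻¹¹ C·m.
At angle θ the dipole field magnitude is E = (kp/r³)·√(1 + 3cos²θ).
kp/r³ = (8.99×10⁹)(9.077×10⁻¹¹) / (0.266)³ = 43.36 N/C.
√(1 + 3cos²37°) = √(1 + 3·0.6378) = √2.9135 ≈ 1.7069.
E ≈ 43.36 × 1.707 = 74.01 N/C.

E ≈ 74.0 N/C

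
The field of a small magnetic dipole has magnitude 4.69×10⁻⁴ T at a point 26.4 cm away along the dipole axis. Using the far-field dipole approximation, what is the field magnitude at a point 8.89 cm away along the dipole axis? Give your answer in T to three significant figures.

B ≈ 0.0123 T

Dipole fields scale as 1/r³ in the far field; the geometry is the same at both points.
B₂ = B₁ · (r₁/r₂)³ = 4.69×10⁻⁴ · (26.4/8.89)³.
(r₁/r₂)³ = (2.97)³ = 26.19.
B₂ ≈ 0.01228 T.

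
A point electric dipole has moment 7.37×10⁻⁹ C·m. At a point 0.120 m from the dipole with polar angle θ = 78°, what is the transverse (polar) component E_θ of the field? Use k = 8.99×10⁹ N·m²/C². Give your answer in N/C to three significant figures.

For a dipole, E_θ = (kp sinθ)/r³.
kp/r³ = (8.99×10⁹)(7.37×10⁻⁹)/(0.120)³ = 3.834×10⁴ N/C.
E_θ = 3.834×10⁴·sin78° = 3.750×10⁴ N/C.

E_θ ≈ 3.75×10⁴ N/C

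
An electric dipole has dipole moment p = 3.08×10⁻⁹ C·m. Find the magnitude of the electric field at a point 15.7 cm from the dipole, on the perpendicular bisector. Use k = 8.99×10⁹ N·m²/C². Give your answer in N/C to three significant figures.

In the equatorial plane E = kp/r³.
E = (8.99×10⁹)(3.08×10⁻⁹) / (0.157)³ = 7155 N/C.

E ≈ 7160 N/C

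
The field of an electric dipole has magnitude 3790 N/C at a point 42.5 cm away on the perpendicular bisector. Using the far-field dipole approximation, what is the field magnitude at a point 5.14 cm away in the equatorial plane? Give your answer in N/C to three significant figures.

Dipole fields scale as 1/r³ in the far field; the geometry is the same at both points.
E₂ = E₁ · (r₁/r₂)³ = 3790 · (42.5/5.14)³.
(r₁/r₂)³ = (8.268)³ = 565.3.
E₂ ≈ 2.142×10⁶ N/C.

E ≈ 2.14×10⁶ N/C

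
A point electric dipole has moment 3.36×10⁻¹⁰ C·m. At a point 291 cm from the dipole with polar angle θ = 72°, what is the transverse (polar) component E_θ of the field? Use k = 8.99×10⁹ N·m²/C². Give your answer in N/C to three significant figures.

E_θ ≈ 0.117 N/C

For a dipole, E_θ = (kp sinθ)/r³.
kp/r³ = (8.99×10⁹)(3.36×10⁻¹⁰)/(2.91)³ = 0.1226 N/C.
E_θ = 0.1226·sin72° = 0.1166 N/C.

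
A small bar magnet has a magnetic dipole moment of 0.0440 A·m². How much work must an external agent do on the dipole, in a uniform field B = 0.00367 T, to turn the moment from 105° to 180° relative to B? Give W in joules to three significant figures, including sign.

W_ext = ΔU = −mB cosθ₂ + mB cosθ₁ = mB(cosθ₁ − cosθ₂).
W = (0.0440)(0.00367)·(cos105° − cos180°) = (1.615×10⁻⁴)·(+0.7412) = 1.197×10⁻⁴ J.

W ≈ 1.20×10⁻⁴ J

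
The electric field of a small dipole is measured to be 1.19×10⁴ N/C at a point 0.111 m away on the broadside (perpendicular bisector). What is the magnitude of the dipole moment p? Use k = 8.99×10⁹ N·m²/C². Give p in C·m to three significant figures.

p ≈ 1.81×10⁻⁹ C·m

In the equatorial plane E = kp/r³, so p = Er³/(k).
p = (1.19×10⁴)·(0.111)³ / (8.99×10⁹) = 1.810×10⁻⁹ C·m.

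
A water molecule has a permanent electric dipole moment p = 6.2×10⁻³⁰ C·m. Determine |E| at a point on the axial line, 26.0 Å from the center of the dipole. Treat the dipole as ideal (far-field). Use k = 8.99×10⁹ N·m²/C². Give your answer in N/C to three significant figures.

On the dipole axis E = 2kp/r³.
E = 2·(8.99×10⁹)(6.20×10⁻³⁰) / (2.60×10⁻⁹)³ = 6.343×10⁶ N/C.

E ≈ 6.34×10⁶ N/C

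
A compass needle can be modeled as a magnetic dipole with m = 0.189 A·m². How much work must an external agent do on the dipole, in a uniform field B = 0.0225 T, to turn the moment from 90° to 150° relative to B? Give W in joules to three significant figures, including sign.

W ≈ 0.00368 J

W_ext = ΔU = −mB cosθ₂ + mB cosθ₁ = mB(cosθ₁ − cosθ₂).
W = (0.189)(0.0225)·(cos90° − cos150°) = (0.004252)·(+0.8660) = 0.003683 J.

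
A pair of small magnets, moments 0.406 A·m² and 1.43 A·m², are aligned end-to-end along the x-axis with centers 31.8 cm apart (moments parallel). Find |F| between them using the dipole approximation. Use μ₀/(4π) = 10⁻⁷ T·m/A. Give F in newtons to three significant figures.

F ≈ 3.41×10⁻⁵ N

On-axis B of dipole 1: B = (μ₀/4π)·2m₁/r³. Force on dipole 2: F = m₂·dB/dr.
dB/dr = −(μ₀/4π)·6m₁/r⁴, so |F| = (μ₀/4π)·6m₁m₂/r⁴.
F = 6(10⁻⁷)(0.406)(1.43)/(0.318)⁴ = 3.406×10⁻⁵ N.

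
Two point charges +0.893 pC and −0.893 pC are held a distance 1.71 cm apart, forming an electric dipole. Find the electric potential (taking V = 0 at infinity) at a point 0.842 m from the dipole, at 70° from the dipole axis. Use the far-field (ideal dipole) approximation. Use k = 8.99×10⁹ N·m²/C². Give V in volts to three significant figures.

Dipole moment p = qd = (8.93×10⁻¹³ C)(0.0171 m) = 1.527×10⁻¹⁴ C·m.
The dipole potential is V = kp cosθ / r².
V = (8.99×10⁹)(1.527×10⁻¹⁴)·cos70° / (0.842)² = 6.623×10⁻⁵ V.

V ≈ 6.62×10⁻⁵ V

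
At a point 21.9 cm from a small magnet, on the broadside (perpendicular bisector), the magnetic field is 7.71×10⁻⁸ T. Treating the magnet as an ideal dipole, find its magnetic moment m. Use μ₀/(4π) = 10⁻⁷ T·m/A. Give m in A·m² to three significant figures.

m ≈ 0.00810 A·m²

In the equatorial plane B = (μ₀/4π)·m/r³, so m = Br³·4π/(μ₀).
m = (7.71×10⁻⁸)·(0.219)³ / (10⁻⁷) = 0.008098 A·m².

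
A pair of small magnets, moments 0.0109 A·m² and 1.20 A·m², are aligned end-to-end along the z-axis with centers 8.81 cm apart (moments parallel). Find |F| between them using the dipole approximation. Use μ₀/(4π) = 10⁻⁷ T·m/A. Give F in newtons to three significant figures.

F ≈ 1.30×10⁻⁴ N

On-axis B of dipole 1: B = (μ₀/4π)·2m₁/r³. Force on dipole 2: F = m₂·dB/dr.
dB/dr = −(μ₀/4π)·6m₁/r⁴, so |F| = (μ₀/4π)·6m₁m₂/r⁴.
F = 6(10⁻⁷)(0.0109)(1.20)/(0.0881)⁴ = 1.303×10⁻⁴ N.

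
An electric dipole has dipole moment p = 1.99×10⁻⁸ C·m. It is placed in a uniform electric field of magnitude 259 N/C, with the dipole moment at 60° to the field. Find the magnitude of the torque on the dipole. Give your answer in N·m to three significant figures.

Torque on an electric dipole: τ = pE sinθ.
τ = (1.99×10⁻⁸)(259)·sin60° = 4.464×10⁻⁶ N·m.

τ ≈ 4.46×10⁻⁶ N·m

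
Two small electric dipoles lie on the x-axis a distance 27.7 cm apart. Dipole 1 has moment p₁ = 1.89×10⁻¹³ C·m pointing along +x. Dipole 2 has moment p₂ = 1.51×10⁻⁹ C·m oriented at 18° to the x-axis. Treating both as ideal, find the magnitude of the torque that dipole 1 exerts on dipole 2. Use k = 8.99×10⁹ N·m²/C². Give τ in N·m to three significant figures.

τ ≈ 7.46×10⁻¹¹ N·m

The second dipole sits on the axis of the first, so the field there is axial: E₁ = 2kp₁/r³ along +x.
E₁ = 2(8.99×10⁹)(1.89×10⁻¹³)/(0.277)³ = 0.1599 N/C.
Torque on the second dipole: τ = p₂ E₁ sinθ.
τ = (1.51×10⁻⁹)(0.1599)·sin18° = 7.461×10⁻¹¹ N·m.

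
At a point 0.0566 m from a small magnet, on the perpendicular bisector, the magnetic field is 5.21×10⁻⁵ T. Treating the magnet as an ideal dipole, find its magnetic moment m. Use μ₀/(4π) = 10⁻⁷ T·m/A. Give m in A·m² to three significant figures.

In the equatorial plane B = (μ₀/4π)·m/r³, so m = Br³·4π/(μ₀).
m = (5.21×10⁻⁵)·(0.0566)³ / (10⁻⁷) = 0.09447 A·m².

m ≈ 0.0945 A·m²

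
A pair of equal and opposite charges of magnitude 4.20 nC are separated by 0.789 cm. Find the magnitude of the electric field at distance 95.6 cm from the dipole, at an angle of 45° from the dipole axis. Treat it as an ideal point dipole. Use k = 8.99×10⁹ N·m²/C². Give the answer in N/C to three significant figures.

Dipole moment p = qd = (4.20×10⁻⁹ C)(0.00789 m) = 3.314×10⁻¹¹ C·m.
At angle θ the dipole field magnitude is E = (kp/r³)·√(1 + 3cos²θ).
kp/r³ = (8.99×10⁹)(3.314×10⁻¹¹) / (0.956)³ = 0.3410 N/C.
√(1 + 3cos²45°) = √(1 + 3·0.5000) = √2.5000 ≈ 1.5811.
E ≈ 0.3410 × 1.581 = 0.5391 N/C.

E ≈ 0.539 N/C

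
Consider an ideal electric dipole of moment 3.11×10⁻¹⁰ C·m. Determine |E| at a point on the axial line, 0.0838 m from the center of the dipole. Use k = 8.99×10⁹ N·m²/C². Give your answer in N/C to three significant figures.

On the dipole axis E = 2kp/r³.
E = 2·(8.99×10⁹)(3.11×10⁻¹⁰) / (0.0838)³ = 9502 N/C.

E ≈ 9500 N/C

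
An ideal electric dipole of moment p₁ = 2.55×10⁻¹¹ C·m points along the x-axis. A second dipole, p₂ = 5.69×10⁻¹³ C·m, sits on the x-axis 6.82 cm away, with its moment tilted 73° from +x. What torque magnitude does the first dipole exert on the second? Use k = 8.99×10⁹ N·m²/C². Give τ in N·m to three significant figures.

The second dipole sits on the axis of the first, so the field there is axial: E₁ = 2kp₁/r³ along +x.
E₁ = 2(8.99×10⁹)(2.55×10⁻¹¹)/(0.0682)³ = 1445 N/C.
Torque on the second dipole: τ = p₂ E₁ sinθ.
τ = (5.69×10⁻¹³)(1445)·sin73° = 7.865×10⁻¹⁰ N·m.

τ ≈ 7.86×10⁻¹⁰ N·m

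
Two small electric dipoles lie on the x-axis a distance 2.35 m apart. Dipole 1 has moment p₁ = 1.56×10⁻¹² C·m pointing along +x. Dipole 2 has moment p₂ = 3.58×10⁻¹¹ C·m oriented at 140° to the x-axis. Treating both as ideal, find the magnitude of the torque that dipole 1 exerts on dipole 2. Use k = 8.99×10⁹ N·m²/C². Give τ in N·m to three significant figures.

The second dipole sits on the axis of the first, so the field there is axial: E₁ = 2kp₁/r³ along +x.
E₁ = 2(8.99×10⁹)(1.56×10⁻¹²)/(2.35)³ = 0.002161 N/C.
Torque on the second dipole: τ = p₂ E₁ sinθ.
τ = (3.58×10⁻¹¹)(0.002161)·sin140° = 4.973×10⁻¹⁴ N·m.

τ ≈ 4.97×10⁻¹⁴ N·m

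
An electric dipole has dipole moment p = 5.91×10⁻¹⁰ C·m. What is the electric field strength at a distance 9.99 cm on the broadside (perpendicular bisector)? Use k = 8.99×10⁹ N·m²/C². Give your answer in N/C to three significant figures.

E ≈ 5330 N/C

On the perpendicular bisector E = kp/r³ (half the axial value at the same distance).
E = (8.99×10⁹)(5.91×10⁻¹⁰) / (0.0999)³ = 5329 N/C.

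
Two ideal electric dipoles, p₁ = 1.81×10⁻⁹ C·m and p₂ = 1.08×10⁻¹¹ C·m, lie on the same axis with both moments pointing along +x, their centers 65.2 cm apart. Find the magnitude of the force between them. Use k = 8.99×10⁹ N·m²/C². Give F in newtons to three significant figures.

F ≈ 5.83×10⁻⁹ N

On-axis field of dipole 1 at distance r: E = 2kp₁/r³. Force on dipole 2 is F = p₂·dE/dr (gradient along axis).
dE/dr = −6kp₁/r⁴, so |F| = 6kp₁p₂/r⁴ (attractive for aligned moments).
F = 6(8.99×10⁹)(1.81×10⁻⁹)(1.08×10⁻¹¹)/(0.652)⁴ = 5.835×10⁻⁹ N.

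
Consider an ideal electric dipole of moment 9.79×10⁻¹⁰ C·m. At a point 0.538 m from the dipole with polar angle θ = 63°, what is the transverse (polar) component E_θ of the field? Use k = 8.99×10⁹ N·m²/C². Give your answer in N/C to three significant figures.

E_θ ≈ 50.4 N/C

For a dipole, E_θ = (kp sinθ)/r³.
kp/r³ = (8.99×10⁹)(9.79×10⁻¹⁰)/(0.538)³ = 56.52 N/C.
E_θ = 56.52·sin63° = 50.36 N/C.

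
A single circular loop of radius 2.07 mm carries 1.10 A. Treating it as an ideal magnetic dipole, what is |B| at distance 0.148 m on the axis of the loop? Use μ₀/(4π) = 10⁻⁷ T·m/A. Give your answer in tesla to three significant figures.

Magnetic moment m = IA = Iπa² = (1.10)·π·(0.00207)² = 1.481×10⁻⁵ A·m².
On axis B = (μ₀/4π)·2m/r³.
B = 2·(10⁻⁷)·(1.481×10⁻⁵) / (0.148)³ = 9.137×10⁻¹⁰ T.

B ≈ 9.14×10⁻¹⁰ T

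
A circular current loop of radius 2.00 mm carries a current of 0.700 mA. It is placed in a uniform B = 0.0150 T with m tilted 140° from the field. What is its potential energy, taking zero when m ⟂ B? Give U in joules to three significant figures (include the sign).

U ≈ 1.01×10⁻¹⁰ J

Magnetic moment m = IA = Iπa² = (7.00×10⁻⁴)·π·(0.00200)² = 8.796×10⁻⁹ A·m².
U = −m·B = −mB cosθ.
U = −(8.796×10⁻⁹)(0.0150)·cos140° = 1.011×10⁻¹⁰ J.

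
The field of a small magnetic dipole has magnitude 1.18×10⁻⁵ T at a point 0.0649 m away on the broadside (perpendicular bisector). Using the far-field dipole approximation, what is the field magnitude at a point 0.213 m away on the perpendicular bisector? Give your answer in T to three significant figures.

B ≈ 3.34×10⁻⁷ T

Dipole fields scale as 1/r³ in the far field; the geometry is the same at both points.
B₂ = B₁ · (r₁/r₂)³ = 1.18×10⁻⁵ · (0.0649/0.213)³.
(r₁/r₂)³ = (0.3047)³ = 0.02829.
B₂ ≈ 3.338×10⁻⁷ T.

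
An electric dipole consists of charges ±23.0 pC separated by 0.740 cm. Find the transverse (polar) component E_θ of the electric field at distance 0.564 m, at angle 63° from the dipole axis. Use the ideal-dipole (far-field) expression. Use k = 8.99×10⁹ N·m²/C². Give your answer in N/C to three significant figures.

E_θ ≈ 0.00760 N/C

Dipole moment p = qd = (2.30×10⁻¹¹ C)(0.00740 m) = 1.702×10⁻¹³ C·m.
For a dipole, E_θ = (kp sinθ)/r³.
kp/r³ = (8.99×10⁹)(1.702×10⁻¹³)/(0.564)³ = 0.008529 N/C.
E_θ = 0.008529·sin63° = 0.007599 N/C.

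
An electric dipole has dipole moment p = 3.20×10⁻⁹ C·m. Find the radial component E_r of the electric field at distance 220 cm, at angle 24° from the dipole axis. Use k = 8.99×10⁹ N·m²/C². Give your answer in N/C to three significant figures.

E_r ≈ 4.94 N/C

For a dipole, E_r = (2kp cosθ)/r³.
kp/r³ = (8.99×10⁹)(3.20×10⁻⁹)/(2.20)³ = 2.702 N/C.
E_r = 2·2.702·cos24° = 4.936 N/C.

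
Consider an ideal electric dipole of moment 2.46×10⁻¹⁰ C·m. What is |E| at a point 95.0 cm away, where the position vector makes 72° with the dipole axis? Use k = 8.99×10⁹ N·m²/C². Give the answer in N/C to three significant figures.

E ≈ 2.93 N/C

At angle θ the dipole field magnitude is E = (kp/r³)·√(1 + 3cos²θ).
kp/r³ = (8.99×10⁹)(2.46×10⁻¹⁰) / (0.950)³ = 2.579 N/C.
√(1 + 3cos²72°) = √(1 + 3·0.0955) = √1.2865 ≈ 1.1342.
E ≈ 2.579 × 1.134 = 2.926 N/C.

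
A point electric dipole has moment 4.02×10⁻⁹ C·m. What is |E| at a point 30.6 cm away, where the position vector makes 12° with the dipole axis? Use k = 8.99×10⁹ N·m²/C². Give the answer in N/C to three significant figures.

At angle θ the dipole field magnitude is E = (kp/r³)·√(1 + 3cos²θ).
kp/r³ = (8.99×10⁹)(4.02×10⁻⁹) / (0.306)³ = 1261 N/C.
√(1 + 3cos²12°) = √(1 + 3·0.9568) = √3.8703 ≈ 1.9673.
E ≈ 1261 × 1.967 = 2481 N/C.

E ≈ 2480 N/C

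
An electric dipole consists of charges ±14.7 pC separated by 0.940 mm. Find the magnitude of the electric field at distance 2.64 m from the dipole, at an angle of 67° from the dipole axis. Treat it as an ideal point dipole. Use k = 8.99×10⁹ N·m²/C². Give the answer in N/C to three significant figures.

E ≈ 8.15×10⁻⁶ N/C

Dipole moment p = qd = (1.47×10⁻¹¹ C)(9.40×10⁻⁴ m) = 1.382×10⁻¹⁴ C·m.
At angle θ the dipole field magnitude is E = (kp/r³)·√(1 + 3cos²θ).
kp/r³ = (8.99×10⁹)(1.382×10⁻¹⁴) / (2.64)³ = 6.752×10⁻⁶ N/C.
√(1 + 3cos²67°) = √(1 + 3·0.1527) = √1.4580 ≈ 1.2075.
E ≈ 6.752×10⁻⁶ × 1.207 = 8.153×10⁻⁶ N/C.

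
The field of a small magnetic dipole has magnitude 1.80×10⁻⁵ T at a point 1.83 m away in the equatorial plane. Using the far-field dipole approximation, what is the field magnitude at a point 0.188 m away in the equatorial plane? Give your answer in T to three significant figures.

B ≈ 0.0166 T

Dipole fields scale as 1/r³ in the far field; the geometry is the same at both points.
B₂ = B₁ · (r₁/r₂)³ = 1.80×10⁻⁵ · (1.83/0.188)³.
(r₁/r₂)³ = (9.734)³ = 922.3.
B₂ ≈ 0.01660 T.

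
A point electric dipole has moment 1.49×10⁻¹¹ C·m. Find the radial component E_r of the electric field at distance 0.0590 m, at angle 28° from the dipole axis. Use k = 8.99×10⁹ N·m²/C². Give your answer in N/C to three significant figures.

For a dipole, E_r = (2kp cosθ)/r³.
kp/r³ = (8.99×10⁹)(1.49×10⁻¹¹)/(0.0590)³ = 652.2 N/C.
E_r = 2·652.2·cos28° = 1152 N/C.

E_r ≈ 1150 N/C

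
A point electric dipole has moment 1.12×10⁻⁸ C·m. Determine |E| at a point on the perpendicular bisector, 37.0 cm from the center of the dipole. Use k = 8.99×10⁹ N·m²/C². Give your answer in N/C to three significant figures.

In the equatorial plane E = kp/r³.
E = (8.99×10⁹)(1.12×10⁻⁸) / (0.370)³ = 1988 N/C.

E ≈ 1990 N/C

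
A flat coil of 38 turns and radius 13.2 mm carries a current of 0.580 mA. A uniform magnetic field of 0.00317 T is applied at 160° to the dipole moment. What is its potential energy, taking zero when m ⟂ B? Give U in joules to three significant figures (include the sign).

m = NIA = NIπa² = 38·(5.80×10⁻⁴)·π·(0.0132)² = 1.206×10⁻⁵ A·m².
U = −m·B = −mB cosθ.
U = −(1.206×10⁻⁵)(0.00317)·cos160° = 3.592×10⁻⁸ J.

U ≈ 3.59×10⁻⁸ J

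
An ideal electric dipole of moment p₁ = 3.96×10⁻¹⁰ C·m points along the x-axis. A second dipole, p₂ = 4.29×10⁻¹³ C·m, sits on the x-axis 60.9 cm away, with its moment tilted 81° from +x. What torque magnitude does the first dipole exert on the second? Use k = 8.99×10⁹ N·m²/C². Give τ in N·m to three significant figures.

τ ≈ 1.34×10⁻¹¹ N·m

The second dipole sits on the axis of the first, so the field there is axial: E₁ = 2kp₁/r³ along +x.
E₁ = 2(8.99×10⁹)(3.96×10⁻¹⁰)/(0.609)³ = 31.52 N/C.
Torque on the second dipole: τ = p₂ E₁ sinθ.
τ = (4.29×10⁻¹³)(31.52)·sin81° = 1.336×10⁻¹¹ N·m.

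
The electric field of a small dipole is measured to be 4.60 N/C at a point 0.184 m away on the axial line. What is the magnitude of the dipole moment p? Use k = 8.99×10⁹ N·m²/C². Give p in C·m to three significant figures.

p ≈ 1.59×10⁻¹² C·m

On axis E = 2kp/r³, so p = Er³/(2k).
p = (4.60)·(0.184)³ / (2·8.99×10⁹) = 1.594×10⁻¹² C·m.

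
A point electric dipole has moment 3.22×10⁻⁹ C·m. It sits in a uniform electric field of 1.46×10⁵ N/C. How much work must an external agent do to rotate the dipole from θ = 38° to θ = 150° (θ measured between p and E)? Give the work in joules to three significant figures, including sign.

W ≈ 7.78×10⁻⁴ J

W_ext = ΔU = U(θ₂) − U(θ₁) = −pE cosθ₂ − (−pE cosθ₁) = pE(cosθ₁ − cosθ₂).
W = (3.22×10⁻⁹)(1.46×10⁵)·(cos38° − cos150°) = (4.701×10⁻⁴)·(+1.6540) = 7.776×10⁻⁴ J.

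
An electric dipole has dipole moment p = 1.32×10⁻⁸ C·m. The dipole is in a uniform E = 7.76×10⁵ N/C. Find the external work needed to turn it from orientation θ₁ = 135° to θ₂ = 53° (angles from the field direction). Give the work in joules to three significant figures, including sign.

W ≈ -0.0134 J

W_ext = ΔU = U(θ₂) − U(θ₁) = −pE cosθ₂ − (−pE cosθ₁) = pE(cosθ₁ − cosθ₂).
W = (1.32×10⁻⁸)(7.76×10⁵)·(cos135° − cos53°) = (0.01024)·(-1.3089) = -0.01341 J.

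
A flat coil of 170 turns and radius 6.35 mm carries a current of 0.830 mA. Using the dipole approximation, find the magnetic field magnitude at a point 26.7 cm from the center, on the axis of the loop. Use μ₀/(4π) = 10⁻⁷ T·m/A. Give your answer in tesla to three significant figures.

m = NIA = NIπa² = 170·(8.30×10⁻⁴)·π·(0.00635)² = 1.787×10⁻⁵ A·m².
On axis B = (μ₀/4π)·2m/r³.
B = 2·(10⁻⁷)·(1.787×10⁻⁵) / (0.267)³ = 1.878×10⁻¹⁰ T.

B ≈ 1.88×10⁻¹⁰ T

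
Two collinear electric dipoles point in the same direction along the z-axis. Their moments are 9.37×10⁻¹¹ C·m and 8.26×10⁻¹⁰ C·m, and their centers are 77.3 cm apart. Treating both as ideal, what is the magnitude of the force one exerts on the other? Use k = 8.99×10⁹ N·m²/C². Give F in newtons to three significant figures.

F ≈ 1.17×10⁻⁸ N

On-axis field of dipole 1 at distance r: E = 2kp₁/r³. Force on dipole 2 is F = p₂·dE/dr (gradient along axis).
dE/dr = −6kp₁/r⁴, so |F| = 6kp₁p₂/r⁴ (attractive for aligned moments).
F = 6(8.99×10⁹)(9.37×10⁻¹¹)(8.26×10⁻¹⁰)/(0.773)⁴ = 1.169×10⁻⁸ N.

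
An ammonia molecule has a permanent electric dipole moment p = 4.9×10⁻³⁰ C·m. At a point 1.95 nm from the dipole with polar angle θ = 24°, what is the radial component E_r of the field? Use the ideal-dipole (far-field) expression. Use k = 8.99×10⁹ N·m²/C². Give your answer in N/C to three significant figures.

For a dipole, E_r = (2kp cosθ)/r³.
kp/r³ = (8.99×10⁹)(4.90×10⁻³⁰)/(1.95×10⁻⁹)³ = 5.941×10⁶ N/C.
E_r = 2·5.941×10⁶·cos24° = 1.085×10⁷ N/C.

E_r ≈ 1.09×10⁷ N/C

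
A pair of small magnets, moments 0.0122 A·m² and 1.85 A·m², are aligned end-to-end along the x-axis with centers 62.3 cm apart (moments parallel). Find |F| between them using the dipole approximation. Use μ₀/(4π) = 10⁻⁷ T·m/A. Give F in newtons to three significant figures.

F ≈ 8.99×10⁻⁸ N

On-axis B of dipole 1: B = (μ₀/4π)·2m₁/r³. Force on dipole 2: F = m₂·dB/dr.
dB/dr = −(μ₀/4π)·6m₁/r⁴, so |F| = (μ₀/4π)·6m₁m₂/r⁴.
F = 6(10⁻⁷)(0.0122)(1.85)/(0.623)⁴ = 8.989×10⁻⁸ N.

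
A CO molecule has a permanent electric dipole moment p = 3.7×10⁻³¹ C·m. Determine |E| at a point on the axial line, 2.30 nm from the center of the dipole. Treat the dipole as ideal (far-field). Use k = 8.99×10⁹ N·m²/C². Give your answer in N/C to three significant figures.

On the dipole axis E = 2kp/r³.
E = 2·(8.99×10⁹)(3.70×10⁻³¹) / (2.30×10⁻⁹)³ = 5.468×10⁵ N/C.

E ≈ 5.47×10⁵ N/C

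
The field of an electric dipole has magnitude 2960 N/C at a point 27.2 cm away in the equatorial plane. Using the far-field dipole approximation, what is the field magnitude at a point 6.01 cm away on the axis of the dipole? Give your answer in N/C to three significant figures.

E ≈ 5.49×10⁵ N/C

Dipole fields scale as 1/r³ in the far field.
The axial field is twice the equatorial field at the same r, so the geometry factor is 2/1.
E₂ = E₁ · (2/1) · (r₁/r₂)³ = 2960 · 2 · (27.2/6.01)³.
(r₁/r₂)³ = (4.526)³ = 92.7.
E₂ ≈ 5.488×10⁵ N/C.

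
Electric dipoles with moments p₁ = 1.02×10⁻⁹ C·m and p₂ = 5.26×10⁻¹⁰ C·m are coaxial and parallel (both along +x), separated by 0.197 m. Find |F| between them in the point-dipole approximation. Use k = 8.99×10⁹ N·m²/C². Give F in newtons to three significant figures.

On-axis field of dipole 1 at distance r: E = 2kp₁/r³. Force on dipole 2 is F = p₂·dE/dr (gradient along axis).
dE/dr = −6kp₁/r⁴, so |F| = 6kp₁p₂/r⁴ (attractive for aligned moments).
F = 6(8.99×10⁹)(1.02×10⁻⁹)(5.26×10⁻¹⁰)/(0.197)⁴ = 1.921×10⁻⁵ N.

F ≈ 1.92×10⁻⁵ N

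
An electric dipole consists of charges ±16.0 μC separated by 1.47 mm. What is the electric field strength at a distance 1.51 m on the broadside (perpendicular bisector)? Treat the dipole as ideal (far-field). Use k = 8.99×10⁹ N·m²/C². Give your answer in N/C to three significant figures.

E ≈ 61.4 N/C

Dipole moment p = qd = (1.60×10⁻⁵ C)(0.00147 m) = 2.352×10⁻⁸ C·m.
On the perpendicular bisector E = kp/r³ (half the axial value at the same distance).
E = (8.99×10⁹)(2.352×10⁻⁸) / (1.51)³ = 61.41 N/C.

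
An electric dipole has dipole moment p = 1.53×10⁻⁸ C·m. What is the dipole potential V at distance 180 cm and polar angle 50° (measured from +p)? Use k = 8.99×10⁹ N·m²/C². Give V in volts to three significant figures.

The dipole potential is V = kp cosθ / r².
V = (8.99×10⁹)(1.53×10⁻⁸)·cos50° / (1.80)² = 27.29 V.

V ≈ 27.3 V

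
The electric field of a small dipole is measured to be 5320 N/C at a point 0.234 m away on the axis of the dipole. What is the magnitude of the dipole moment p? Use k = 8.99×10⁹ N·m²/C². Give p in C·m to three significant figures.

On axis E = 2kp/r³, so p = Er³/(2k).
p = (5320)·(0.234)³ / (2·8.99×10⁹) = 3.791×10⁻⁹ C·m.

p ≈ 3.79×10⁻⁹ C·m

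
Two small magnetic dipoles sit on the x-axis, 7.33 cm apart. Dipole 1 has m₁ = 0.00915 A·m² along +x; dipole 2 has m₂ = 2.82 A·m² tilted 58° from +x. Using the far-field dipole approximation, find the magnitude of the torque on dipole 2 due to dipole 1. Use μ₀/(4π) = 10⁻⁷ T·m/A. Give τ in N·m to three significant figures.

Dipole B is on the axis of dipole A, so B₁ there is axial: B₁ = (μ₀/4π)·2m₁/r³ along +x.
B₁ = 2(10⁻⁷)(0.00915)/(0.0733)³ = 4.647×10⁻⁶ T.
τ = m₂ B₁ sinθ.
τ = (2.82)(4.647×10⁻⁶)·sin58° = 1.111×10⁻⁵ N·m.

τ ≈ 1.11×10⁻⁵ N·m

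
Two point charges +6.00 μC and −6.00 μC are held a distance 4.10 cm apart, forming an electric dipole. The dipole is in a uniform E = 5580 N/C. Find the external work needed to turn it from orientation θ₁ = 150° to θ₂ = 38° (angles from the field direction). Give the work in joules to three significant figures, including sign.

Dipole moment p = qd = (6.00×10⁻⁶ C)(0.0410 m) = 2.46×10⁻⁷ C·m.
W_ext = ΔU = U(θ₂) − U(θ₁) = −pE cosθ₂ − (−pE cosθ₁) = pE(cosθ₁ − cosθ₂).
W = (2.46×10⁻⁷)(5580)·(cos150° − cos38°) = (0.001373)·(-1.6540) = -0.002270 J.

W ≈ -0.00227 J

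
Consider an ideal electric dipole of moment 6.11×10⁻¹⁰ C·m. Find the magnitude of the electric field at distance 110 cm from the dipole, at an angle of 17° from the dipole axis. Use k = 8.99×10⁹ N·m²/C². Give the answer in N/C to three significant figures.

At angle θ the dipole field magnitude is E = (kp/r³)·√(1 + 3cos²θ).
kp/r³ = (8.99×10⁹)(6.11×10⁻¹⁰) / (1.10)³ = 4.127 N/C.
√(1 + 3cos²17°) = √(1 + 3·0.9145) = √3.7436 ≈ 1.9348.
E ≈ 4.127 × 1.935 = 7.985 N/C.

E ≈ 7.98 N/C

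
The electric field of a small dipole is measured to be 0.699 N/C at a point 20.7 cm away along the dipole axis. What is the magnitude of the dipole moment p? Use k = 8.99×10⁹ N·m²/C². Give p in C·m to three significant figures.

On axis E = 2kp/r³, so p = Er³/(2k).
p = (0.699)·(0.207)³ / (2·8.99×10⁹) = 3.448×10⁻¹³ C·m.

p ≈ 3.45×10⁻¹³ C·m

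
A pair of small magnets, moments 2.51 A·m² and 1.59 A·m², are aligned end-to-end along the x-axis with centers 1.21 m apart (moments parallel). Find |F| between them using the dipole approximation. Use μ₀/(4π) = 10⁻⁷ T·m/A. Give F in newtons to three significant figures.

On-axis B of dipole 1: B = (μ₀/4π)·2m₁/r³. Force on dipole 2: F = m₂·dB/dr.
dB/dr = −(μ₀/4π)·6m₁/r⁴, so |F| = (μ₀/4π)·6m₁m₂/r⁴.
F = 6(10⁻⁷)(2.51)(1.59)/(1.21)⁴ = 1.117×10⁻⁶ N.

F ≈ 1.12×10⁻⁶ N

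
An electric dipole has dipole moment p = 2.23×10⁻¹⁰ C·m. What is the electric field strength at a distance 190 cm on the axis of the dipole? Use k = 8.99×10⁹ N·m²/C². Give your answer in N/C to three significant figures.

E ≈ 0.585 N/C

On the dipole axis E = 2kp/r³.
E = 2·(8.99×10⁹)(2.23×10⁻¹⁰) / (1.90)³ = 0.5846 N/C.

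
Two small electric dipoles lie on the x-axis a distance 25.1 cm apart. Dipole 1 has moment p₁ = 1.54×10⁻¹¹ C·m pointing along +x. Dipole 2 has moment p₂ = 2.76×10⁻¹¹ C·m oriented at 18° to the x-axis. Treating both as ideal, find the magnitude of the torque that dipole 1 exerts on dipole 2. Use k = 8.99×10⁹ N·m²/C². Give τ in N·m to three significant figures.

τ ≈ 1.49×10⁻¹⁰ N·m

The second dipole sits on the axis of the first, so the field there is axial: E₁ = 2kp₁/r³ along +x.
E₁ = 2(8.99×10⁹)(1.54×10⁻¹¹)/(0.251)³ = 17.51 N/C.
Torque on the second dipole: τ = p₂ E₁ sinθ.
τ = (2.76×10⁻¹¹)(17.51)·sin18° = 1.493×10⁻¹⁰ N·m.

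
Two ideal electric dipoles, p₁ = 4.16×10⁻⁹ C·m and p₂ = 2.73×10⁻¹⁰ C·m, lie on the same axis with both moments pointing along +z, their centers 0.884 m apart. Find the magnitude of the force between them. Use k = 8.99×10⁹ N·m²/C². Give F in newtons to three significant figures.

On-axis field of dipole 1 at distance r: E = 2kp₁/r³. Force on dipole 2 is F = p₂·dE/dr (gradient along axis).
dE/dr = −6kp₁/r⁴, so |F| = 6kp₁p₂/r⁴ (attractive for aligned moments).
F = 6(8.99×10⁹)(4.16×10⁻⁹)(2.73×10⁻¹⁰)/(0.884)⁴ = 1.003×10⁻⁷ N.

F ≈ 1.00×10⁻⁷ N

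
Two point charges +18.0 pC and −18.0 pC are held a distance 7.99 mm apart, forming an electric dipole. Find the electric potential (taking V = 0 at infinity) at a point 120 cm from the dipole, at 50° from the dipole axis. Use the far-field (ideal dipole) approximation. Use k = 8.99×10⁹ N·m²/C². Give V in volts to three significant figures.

V ≈ 5.77×10⁻⁴ V

Dipole moment p = qd = (1.80×10⁻¹¹ C)(0.00799 m) = 1.438×10⁻¹³ C·m.
The dipole potential is V = kp cosθ / r².
V = (8.99×10⁹)(1.438×10⁻¹³)·cos50° / (1.20)² = 5.771×10⁻⁴ V.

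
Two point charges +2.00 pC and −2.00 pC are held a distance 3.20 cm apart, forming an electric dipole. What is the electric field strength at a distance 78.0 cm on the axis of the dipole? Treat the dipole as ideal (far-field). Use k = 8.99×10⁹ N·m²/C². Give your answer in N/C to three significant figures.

Dipole moment p = qd = (2.00×10⁻¹² C)(0.0320 m) = 6.40×10⁻¹⁴ C·m.
On the dipole axis E = 2kp/r³.
E = 2·(8.99×10⁹)(6.40×10⁻¹⁴) / (0.780)³ = 0.002425 N/C.

E ≈ 0.00242 N/C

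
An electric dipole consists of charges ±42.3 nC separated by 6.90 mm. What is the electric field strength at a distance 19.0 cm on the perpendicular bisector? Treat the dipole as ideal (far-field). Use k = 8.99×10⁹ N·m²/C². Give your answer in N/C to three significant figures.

E ≈ 383 N/C

Dipole moment p = qd = (4.23×10⁻⁸ C)(0.00690 m) = 2.919×10⁻¹⁰ C·m.
On the perpendicular bisector E = kp/r³ (half the axial value at the same distance).
E = (8.99×10⁹)(2.919×10⁻¹⁰) / (0.190)³ = 382.6 N/C.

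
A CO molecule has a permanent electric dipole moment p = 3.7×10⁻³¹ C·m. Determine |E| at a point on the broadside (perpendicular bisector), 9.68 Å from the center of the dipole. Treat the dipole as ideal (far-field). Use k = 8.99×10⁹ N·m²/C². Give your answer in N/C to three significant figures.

E ≈ 3.67×10⁶ N/C

In the equatorial plane E = kp/r³.
E = (8.99×10⁹)(3.70×10⁻³¹) / (9.68×10⁻¹⁰)³ = 3.667×10⁶ N/C.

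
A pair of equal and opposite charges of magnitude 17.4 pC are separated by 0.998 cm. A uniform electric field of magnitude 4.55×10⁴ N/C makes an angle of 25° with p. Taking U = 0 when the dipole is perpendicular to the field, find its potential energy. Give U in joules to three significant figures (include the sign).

U ≈ -7.16×10⁻⁹ J

Dipole moment p = qd = (1.74×10⁻¹¹ C)(0.00998 m) = 1.737×10⁻¹³ C·m.
U = −p·E = −pE cosθ.
U = −(1.737×10⁻¹³)(4.55×10⁴)·cos25° = -7.163×10⁻⁹ J.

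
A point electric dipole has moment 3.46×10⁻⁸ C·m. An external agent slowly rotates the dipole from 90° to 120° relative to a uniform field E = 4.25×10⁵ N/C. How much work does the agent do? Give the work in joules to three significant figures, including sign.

W_ext = ΔU = U(θ₂) − U(θ₁) = −pE cosθ₂ − (−pE cosθ₁) = pE(cosθ₁ − cosθ₂).
W = (3.46×10⁻⁸)(4.25×10⁵)·(cos90° − cos120°) = (0.01470)·(+0.5000) = 0.007352 J.

W ≈ 0.00735 J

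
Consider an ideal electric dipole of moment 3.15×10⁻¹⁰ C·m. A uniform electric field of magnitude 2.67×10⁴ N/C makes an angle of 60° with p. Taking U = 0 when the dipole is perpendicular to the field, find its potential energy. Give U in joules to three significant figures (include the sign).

U = −p·E = −pE cosθ.
U = −(3.15×10⁻¹⁰)(2.67×10⁴)·cos60° = -4.205×10⁻⁶ J.

U ≈ -4.21×10⁻⁶ J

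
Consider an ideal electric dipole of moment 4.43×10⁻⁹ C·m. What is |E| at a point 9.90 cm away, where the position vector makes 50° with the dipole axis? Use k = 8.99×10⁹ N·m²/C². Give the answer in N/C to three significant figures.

At angle θ the dipole field magnitude is E = (kp/r³)·√(1 + 3cos²θ).
kp/r³ = (8.99×10⁹)(4.43×10⁻⁹) / (0.0990)³ = 4.104×10⁴ N/C.
√(1 + 3cos²50°) = √(1 + 3·0.4132) = √2.2395 ≈ 1.4965.
E ≈ 4.104×10⁴ × 1.497 = 6.142×10⁴ N/C.

E ≈ 6.14×10⁴ N/C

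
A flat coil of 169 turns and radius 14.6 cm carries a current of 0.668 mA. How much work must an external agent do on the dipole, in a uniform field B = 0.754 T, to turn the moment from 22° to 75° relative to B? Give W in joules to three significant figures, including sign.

W ≈ 0.00381 J

m = NIA = NIπa² = 169·(6.68×10⁻⁴)·π·(0.146)² = 0.00756 A·m².
W_ext = ΔU = −mB cosθ₂ + mB cosθ₁ = mB(cosθ₁ − cosθ₂).
W = (0.00756)(0.754)·(cos22° − cos75°) = (0.005700)·(+0.6684) = 0.003810 J.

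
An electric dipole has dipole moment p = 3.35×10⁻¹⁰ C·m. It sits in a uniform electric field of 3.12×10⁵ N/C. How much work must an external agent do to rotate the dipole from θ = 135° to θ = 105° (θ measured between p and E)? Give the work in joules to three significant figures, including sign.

W ≈ -4.69×10⁻⁵ J

W_ext = ΔU = U(θ₂) − U(θ₁) = −pE cosθ₂ − (−pE cosθ₁) = pE(cosθ₁ − cosθ₂).
W = (3.35×10⁻¹⁰)(3.12×10⁵)·(cos135° − cos105°) = (1.045×10⁻⁴)·(-0.4483) = -4.686×10⁻⁵ J.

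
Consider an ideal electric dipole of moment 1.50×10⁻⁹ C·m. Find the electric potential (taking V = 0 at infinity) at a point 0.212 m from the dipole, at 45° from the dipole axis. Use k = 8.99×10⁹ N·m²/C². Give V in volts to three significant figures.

The dipole potential is V = kp cosθ / r².
V = (8.99×10⁹)(1.50×10⁻⁹)·cos45° / (0.212)² = 212.2 V.

V ≈ 212 V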